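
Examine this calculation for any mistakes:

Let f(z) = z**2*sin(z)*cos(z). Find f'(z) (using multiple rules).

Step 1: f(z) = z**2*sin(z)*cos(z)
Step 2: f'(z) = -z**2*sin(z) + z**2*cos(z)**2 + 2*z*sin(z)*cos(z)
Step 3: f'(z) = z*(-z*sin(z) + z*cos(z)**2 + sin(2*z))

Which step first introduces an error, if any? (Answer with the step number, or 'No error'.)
Step 2

Step 2 is incorrect due to a wrong exponent.
The step shows: -z**2*sin(z) + z**2*cos(z)**2 + 2*z*sin(z)*cos(z)
The correct value should be: -z**2*sin(z)**2 + z**2*cos(z)**2 + 2*z*sin(z)*cos(z)

Explanation: The exponent 2 on sin(z) was incorrectly written as 1: the term -z**2*sin(z)**2 was incorrectly written as -z**2*sin(z)
The later steps are derived from this incorrect expression, so the error originates in Step 2.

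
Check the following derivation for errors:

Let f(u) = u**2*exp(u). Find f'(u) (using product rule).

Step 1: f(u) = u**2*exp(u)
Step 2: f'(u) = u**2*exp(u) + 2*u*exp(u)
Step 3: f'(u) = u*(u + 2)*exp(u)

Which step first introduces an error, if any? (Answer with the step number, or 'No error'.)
No error

All steps in this derivation are correct.
The final answer f'(u) = u*(u + 2)*exp(u) is valid.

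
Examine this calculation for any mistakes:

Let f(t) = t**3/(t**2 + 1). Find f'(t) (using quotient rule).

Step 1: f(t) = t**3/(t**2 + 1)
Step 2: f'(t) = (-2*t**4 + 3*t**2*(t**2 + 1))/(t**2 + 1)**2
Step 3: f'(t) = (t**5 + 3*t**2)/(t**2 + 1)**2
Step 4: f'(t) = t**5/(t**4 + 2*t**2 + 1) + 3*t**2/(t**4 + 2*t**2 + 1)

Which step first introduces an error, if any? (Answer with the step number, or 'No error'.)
Step 3

Step 3 is incorrect due to a wrong exponent.
The step shows: (t**5 + 3*t**2)/(t**2 + 1)**2
The correct value should be: (t**4 + 3*t**2)/(t**2 + 1)**2

Explanation: The exponent 4 on t was incorrectly written as 5: the term (t**4 + 3*t**2)/(t**2 + 1)**2 was incorrectly written as (t**5 + 3*t**2)/(t**2 + 1)**2
The later steps are derived from this incorrect expression, so the error originates in Step 3.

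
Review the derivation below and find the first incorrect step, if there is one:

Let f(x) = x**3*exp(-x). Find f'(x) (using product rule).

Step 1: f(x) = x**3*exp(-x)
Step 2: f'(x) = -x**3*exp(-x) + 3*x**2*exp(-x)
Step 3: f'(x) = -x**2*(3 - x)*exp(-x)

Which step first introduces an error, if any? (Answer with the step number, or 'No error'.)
Step 3

Step 3 is incorrect due to a sign flip.
The step shows: -x**2*(3 - x)*exp(-x)
The correct value should be: x**2*(3 - x)*exp(-x)

Explanation: The sign of the whole expression was flipped: the term x**2*(3 - x)*exp(-x) was incorrectly written as -x**2*(3 - x)*exp(-x)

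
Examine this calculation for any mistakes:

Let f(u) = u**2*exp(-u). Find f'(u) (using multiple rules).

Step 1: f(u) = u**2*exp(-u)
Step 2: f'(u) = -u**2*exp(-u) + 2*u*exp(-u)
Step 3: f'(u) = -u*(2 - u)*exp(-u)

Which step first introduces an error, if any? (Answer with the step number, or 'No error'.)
Step 3

Step 3 is incorrect due to a sign flip.
The step shows: -u*(2 - u)*exp(-u)
The correct value should be: u*(2 - u)*exp(-u)

Explanation: The sign of the whole expression was flipped: the term u*(2 - u)*exp(-u) was incorrectly written as -u*(2 - u)*exp(-u)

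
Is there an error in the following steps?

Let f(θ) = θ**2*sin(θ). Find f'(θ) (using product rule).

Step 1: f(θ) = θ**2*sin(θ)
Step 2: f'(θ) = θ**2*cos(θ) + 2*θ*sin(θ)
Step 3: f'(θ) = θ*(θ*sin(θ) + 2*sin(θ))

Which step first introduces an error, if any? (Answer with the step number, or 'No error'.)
Step 3

Step 3 is incorrect due to a wrong trig function.
The step shows: θ*(θ*sin(θ) + 2*sin(θ))
The correct value should be: θ*(θ*cos(θ) + 2*sin(θ))

Explanation: cos(θ) was incorrectly written as sin(θ): the term θ*(θ*cos(θ) + 2*sin(θ)) was incorrectly written as θ*(θ*sin(θ) + 2*sin(θ))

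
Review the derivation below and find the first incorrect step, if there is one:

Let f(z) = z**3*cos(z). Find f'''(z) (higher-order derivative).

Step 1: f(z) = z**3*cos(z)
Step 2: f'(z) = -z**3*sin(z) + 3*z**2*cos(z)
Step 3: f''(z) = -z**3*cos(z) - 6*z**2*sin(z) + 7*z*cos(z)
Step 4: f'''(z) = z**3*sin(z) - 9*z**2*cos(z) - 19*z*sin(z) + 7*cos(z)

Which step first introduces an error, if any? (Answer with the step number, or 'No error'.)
Step 3

Step 3 is incorrect due to a wrong coefficient.
The step shows: -z**3*cos(z) - 6*z**2*sin(z) + 7*z*cos(z)
The correct value should be: -z**3*cos(z) - 6*z**2*sin(z) + 6*z*cos(z)

Explanation: The coefficient 6 was incorrectly written as 7: the term 6*z*cos(z) was incorrectly written as 7*z*cos(z)
The later steps are derived from this incorrect expression, so the error originates in Step 3.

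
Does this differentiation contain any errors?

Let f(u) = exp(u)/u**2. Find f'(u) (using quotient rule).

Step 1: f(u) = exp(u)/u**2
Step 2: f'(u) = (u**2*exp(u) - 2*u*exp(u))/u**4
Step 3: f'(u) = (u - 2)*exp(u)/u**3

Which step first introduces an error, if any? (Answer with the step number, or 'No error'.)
No error

All steps in this derivation are correct.
The final answer f'(u) = (u - 2)*exp(u)/u**3 is valid.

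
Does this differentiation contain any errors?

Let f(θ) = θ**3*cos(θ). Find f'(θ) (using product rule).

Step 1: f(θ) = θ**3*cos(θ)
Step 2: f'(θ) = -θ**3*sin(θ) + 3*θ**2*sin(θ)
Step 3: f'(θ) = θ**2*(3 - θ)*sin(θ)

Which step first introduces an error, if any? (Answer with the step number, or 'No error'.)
Step 2

Step 2 is incorrect due to a wrong trig function.
The step shows: -θ**3*sin(θ) + 3*θ**2*sin(θ)
The correct value should be: -θ**3*sin(θ) + 3*θ**2*cos(θ)

Explanation: cos(θ) was incorrectly written as sin(θ): the term 3*θ**2*cos(θ) was incorrectly written as 3*θ**2*sin(θ)
The later steps are derived from this incorrect expression, so the error originates in Step 2.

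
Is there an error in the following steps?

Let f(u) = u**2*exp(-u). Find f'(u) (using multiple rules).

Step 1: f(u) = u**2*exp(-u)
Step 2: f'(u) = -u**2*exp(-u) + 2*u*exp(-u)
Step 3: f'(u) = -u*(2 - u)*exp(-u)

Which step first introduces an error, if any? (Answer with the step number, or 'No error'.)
Step 3

Step 3 is incorrect due to a sign flip.
The step shows: -u*(2 - u)*exp(-u)
The correct value should be: u*(2 - u)*exp(-u)

Explanation: The sign of the whole expression was flipped: the term u*(2 - u)*exp(-u) was incorrectly written as -u*(2 - u)*exp(-u)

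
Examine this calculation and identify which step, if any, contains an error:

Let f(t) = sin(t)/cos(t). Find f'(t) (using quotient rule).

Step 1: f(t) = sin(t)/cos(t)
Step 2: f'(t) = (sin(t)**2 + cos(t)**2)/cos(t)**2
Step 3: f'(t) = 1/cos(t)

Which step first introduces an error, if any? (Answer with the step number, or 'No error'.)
Step 3

Step 3 is incorrect due to a wrong exponent.
The step shows: 1/cos(t)
The correct value should be: cos(t)**(-2)

Explanation: The exponent -2 on cos(t) was incorrectly written as -1: the term cos(t)**(-2) was incorrectly written as 1/cos(t)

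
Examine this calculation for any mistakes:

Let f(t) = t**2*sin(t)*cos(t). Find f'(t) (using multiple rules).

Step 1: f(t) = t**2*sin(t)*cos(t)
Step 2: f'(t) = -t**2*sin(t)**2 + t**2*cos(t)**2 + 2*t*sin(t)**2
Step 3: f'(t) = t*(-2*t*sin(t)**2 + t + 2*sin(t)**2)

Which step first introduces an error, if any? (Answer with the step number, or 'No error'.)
Step 2

Step 2 is incorrect due to a wrong trig function.
The step shows: -t**2*sin(t)**2 + t**2*cos(t)**2 + 2*t*sin(t)**2
The correct value should be: -t**2*sin(t)**2 + t**2*cos(t)**2 + 2*t*sin(t)*cos(t)

Explanation: cos(t) was incorrectly written as sin(t): the term 2*t*sin(t)*cos(t) was incorrectly written as 2*t*sin(t)**2
The later steps are derived from this incorrect expression, so the error originates in Step 2.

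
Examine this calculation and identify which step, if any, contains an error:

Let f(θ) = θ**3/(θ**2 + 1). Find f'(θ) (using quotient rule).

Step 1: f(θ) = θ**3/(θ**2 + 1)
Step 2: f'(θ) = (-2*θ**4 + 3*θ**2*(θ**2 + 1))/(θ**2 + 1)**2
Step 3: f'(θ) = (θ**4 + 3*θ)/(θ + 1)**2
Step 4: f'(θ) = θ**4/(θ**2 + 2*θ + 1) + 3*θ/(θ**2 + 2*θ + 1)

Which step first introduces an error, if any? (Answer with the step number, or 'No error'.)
Step 3

Step 3 is incorrect due to a wrong exponent.
The step shows: (θ**4 + 3*θ)/(θ + 1)**2
The correct value should be: (θ**4 + 3*θ**2)/(θ**2 + 1)**2

Explanation: The exponent 2 on θ was incorrectly written as 1: the term (θ**4 + 3*θ**2)/(θ**2 + 1)**2 was incorrectly written as (θ**4 + 3*θ)/(θ + 1)**2
The later steps are derived from this incorrect expression, so the error originates in Step 3.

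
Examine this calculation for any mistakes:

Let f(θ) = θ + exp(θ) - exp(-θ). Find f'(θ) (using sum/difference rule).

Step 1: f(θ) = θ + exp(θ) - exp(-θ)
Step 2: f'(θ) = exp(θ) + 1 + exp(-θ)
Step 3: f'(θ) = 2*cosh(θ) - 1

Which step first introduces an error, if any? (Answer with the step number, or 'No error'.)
Step 3

Step 3 is incorrect due to a sign flip.
The step shows: 2*cosh(θ) - 1
The correct value should be: 2*cosh(θ) + 1

Explanation: The sign of one term was flipped: the term 1 was incorrectly written as -1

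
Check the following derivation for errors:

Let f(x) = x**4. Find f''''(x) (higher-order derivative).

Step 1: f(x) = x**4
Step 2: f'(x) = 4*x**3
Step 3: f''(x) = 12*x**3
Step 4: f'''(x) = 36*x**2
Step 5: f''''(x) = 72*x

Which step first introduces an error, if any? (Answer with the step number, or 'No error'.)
Step 3

Step 3 is incorrect due to a wrong exponent.
The step shows: 12*x**3
The correct value should be: 12*x**2

Explanation: The exponent 2 on x was incorrectly written as 3: the term 12*x**2 was incorrectly written as 12*x**3
The later steps are derived from this incorrect expression, so the error originates in Step 3.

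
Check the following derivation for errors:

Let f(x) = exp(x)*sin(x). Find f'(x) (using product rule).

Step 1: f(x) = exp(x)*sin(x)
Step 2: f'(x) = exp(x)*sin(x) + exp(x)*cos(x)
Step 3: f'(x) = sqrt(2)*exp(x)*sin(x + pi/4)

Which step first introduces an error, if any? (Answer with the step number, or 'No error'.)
No error

All steps in this derivation are correct.
The final answer f'(x) = sqrt(2)*exp(x)*sin(x + pi/4) is valid.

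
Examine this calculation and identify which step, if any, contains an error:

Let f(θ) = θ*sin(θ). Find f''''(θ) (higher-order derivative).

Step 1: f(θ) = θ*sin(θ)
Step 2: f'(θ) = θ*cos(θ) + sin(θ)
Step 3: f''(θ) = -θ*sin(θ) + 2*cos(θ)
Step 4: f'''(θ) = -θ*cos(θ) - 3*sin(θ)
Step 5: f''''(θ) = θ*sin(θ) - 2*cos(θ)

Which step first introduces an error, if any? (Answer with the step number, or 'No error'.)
Step 5

Step 5 is incorrect due to a wrong coefficient.
The step shows: θ*sin(θ) - 2*cos(θ)
The correct value should be: θ*sin(θ) - 4*cos(θ)

Explanation: The coefficient -4 was incorrectly written as -2: the term -4*cos(θ) was incorrectly written as -2*cos(θ)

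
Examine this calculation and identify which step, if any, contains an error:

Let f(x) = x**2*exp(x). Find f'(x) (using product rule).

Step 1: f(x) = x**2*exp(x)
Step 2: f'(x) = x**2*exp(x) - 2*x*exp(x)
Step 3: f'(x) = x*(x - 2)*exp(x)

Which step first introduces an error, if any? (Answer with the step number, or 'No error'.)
Step 2

Step 2 is incorrect due to a sign flip.
The step shows: x**2*exp(x) - 2*x*exp(x)
The correct value should be: x**2*exp(x) + 2*x*exp(x)

Explanation: The sign of one term was flipped: the term 2*x*exp(x) was incorrectly written as -2*x*exp(x)
The later steps are derived from this incorrect expression, so the error originates in Step 2.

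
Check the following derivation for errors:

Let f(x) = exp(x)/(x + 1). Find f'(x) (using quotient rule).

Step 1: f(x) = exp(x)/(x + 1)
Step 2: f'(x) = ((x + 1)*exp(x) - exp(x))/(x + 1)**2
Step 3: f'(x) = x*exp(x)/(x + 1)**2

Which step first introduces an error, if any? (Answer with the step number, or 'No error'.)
No error

All steps in this derivation are correct.
The final answer f'(x) = x*exp(x)/(x + 1)**2 is valid.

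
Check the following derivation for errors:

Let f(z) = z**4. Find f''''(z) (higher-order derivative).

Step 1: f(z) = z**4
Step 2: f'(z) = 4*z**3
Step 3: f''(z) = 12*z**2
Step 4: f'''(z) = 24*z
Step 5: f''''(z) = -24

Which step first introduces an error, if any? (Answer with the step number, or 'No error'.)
Step 5

Step 5 is incorrect due to a sign flip.
The step shows: -24
The correct value should be: 24

Explanation: The sign of the whole expression was flipped: the term 24 was incorrectly written as -24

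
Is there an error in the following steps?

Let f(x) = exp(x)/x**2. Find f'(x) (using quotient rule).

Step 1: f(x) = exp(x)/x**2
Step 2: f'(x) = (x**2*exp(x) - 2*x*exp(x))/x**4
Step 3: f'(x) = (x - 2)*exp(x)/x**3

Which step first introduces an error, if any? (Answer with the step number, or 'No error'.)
No error

All steps in this derivation are correct.
The final answer f'(x) = (x - 2)*exp(x)/x**3 is valid.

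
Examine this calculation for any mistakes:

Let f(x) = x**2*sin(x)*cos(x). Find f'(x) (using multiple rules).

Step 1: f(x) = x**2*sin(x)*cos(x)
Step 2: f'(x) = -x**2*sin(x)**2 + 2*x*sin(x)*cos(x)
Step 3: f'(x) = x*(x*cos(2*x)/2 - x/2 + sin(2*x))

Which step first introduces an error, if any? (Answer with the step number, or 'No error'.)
Step 2

Step 2 is incorrect due to a dropped term.
The step shows: -x**2*sin(x)**2 + 2*x*sin(x)*cos(x)
The correct value should be: -x**2*sin(x)**2 + x**2*cos(x)**2 + 2*x*sin(x)*cos(x)

Explanation: A term was dropped: the term x**2*cos(x)**2 was incorrectly omitted
The later steps are derived from this incorrect expression, so the error originates in Step 2.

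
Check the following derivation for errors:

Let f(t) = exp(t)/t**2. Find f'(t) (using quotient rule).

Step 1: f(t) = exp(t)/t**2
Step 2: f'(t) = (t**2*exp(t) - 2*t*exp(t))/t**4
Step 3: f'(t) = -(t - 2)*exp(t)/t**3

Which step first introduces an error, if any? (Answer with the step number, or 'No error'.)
Step 3

Step 3 is incorrect due to a sign flip.
The step shows: -(t - 2)*exp(t)/t**3
The correct value should be: (t - 2)*exp(t)/t**3

Explanation: The sign of the whole expression was flipped: the term (t - 2)*exp(t)/t**3 was incorrectly written as -(t - 2)*exp(t)/t**3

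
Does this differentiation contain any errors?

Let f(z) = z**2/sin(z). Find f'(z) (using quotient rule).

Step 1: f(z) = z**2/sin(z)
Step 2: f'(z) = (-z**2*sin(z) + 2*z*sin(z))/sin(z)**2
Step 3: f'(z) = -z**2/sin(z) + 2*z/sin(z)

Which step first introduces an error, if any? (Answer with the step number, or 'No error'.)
Step 2

Step 2 is incorrect due to a wrong trig function.
The step shows: (-z**2*sin(z) + 2*z*sin(z))/sin(z)**2
The correct value should be: (-z**2*cos(z) + 2*z*sin(z))/sin(z)**2

Explanation: cos(z) was incorrectly written as sin(z): the term (-z**2*cos(z) + 2*z*sin(z))/sin(z)**2 was incorrectly written as (-z**2*sin(z) + 2*z*sin(z))/sin(z)**2
The later steps are derived from this incorrect expression, so the error originates in Step 2.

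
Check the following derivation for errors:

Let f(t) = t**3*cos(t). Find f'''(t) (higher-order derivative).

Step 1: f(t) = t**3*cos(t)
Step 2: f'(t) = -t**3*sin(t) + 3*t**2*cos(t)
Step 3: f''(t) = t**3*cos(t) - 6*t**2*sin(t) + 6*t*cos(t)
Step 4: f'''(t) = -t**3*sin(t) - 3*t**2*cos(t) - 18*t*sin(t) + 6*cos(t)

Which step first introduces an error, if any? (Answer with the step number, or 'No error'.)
Step 3

Step 3 is incorrect due to a sign flip.
The step shows: t**3*cos(t) - 6*t**2*sin(t) + 6*t*cos(t)
The correct value should be: -t**3*cos(t) - 6*t**2*sin(t) + 6*t*cos(t)

Explanation: The sign of one term was flipped: the term -t**3*cos(t) was incorrectly written as t**3*cos(t)
The later steps are derived from this incorrect expression, so the error originates in Step 3.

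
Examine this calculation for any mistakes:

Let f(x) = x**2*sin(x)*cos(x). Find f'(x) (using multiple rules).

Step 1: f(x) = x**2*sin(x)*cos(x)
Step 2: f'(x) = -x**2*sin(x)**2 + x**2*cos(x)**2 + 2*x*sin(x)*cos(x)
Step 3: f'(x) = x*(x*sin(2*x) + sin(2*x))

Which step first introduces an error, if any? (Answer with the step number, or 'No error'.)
Step 3

Step 3 is incorrect due to a wrong trig function.
The step shows: x*(x*sin(2*x) + sin(2*x))
The correct value should be: x*(x*cos(2*x) + sin(2*x))

Explanation: cos(2*x) was incorrectly written as sin(2*x): the term x*(x*cos(2*x) + sin(2*x)) was incorrectly written as x*(x*sin(2*x) + sin(2*x))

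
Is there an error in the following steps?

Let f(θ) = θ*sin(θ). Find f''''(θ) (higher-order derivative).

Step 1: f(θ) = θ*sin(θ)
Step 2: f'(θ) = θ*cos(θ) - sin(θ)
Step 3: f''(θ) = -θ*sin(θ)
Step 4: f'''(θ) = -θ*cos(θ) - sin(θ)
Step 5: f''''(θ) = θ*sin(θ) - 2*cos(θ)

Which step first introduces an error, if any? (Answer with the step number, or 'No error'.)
Step 2

Step 2 is incorrect due to a sign flip.
The step shows: θ*cos(θ) - sin(θ)
The correct value should be: θ*cos(θ) + sin(θ)

Explanation: The sign of one term was flipped: the term sin(θ) was incorrectly written as -sin(θ)
The later steps are derived from this incorrect expression, so the error originates in Step 2.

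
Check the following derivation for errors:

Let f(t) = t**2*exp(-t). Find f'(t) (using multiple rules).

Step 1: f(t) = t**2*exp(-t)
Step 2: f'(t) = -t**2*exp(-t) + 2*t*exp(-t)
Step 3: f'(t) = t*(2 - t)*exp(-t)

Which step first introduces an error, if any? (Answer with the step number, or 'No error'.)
No error

All steps in this derivation are correct.
The final answer f'(t) = t*(2 - t)*exp(-t) is valid.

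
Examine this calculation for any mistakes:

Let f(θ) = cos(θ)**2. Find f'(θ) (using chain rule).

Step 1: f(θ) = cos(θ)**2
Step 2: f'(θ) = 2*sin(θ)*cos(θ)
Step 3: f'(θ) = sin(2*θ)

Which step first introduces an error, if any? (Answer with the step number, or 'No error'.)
Step 2

Step 2 is incorrect due to a sign flip.
The step shows: 2*sin(θ)*cos(θ)
The correct value should be: -2*sin(θ)*cos(θ)

Explanation: The sign of the whole expression was flipped: the term -2*sin(θ)*cos(θ) was incorrectly written as 2*sin(θ)*cos(θ)
The later steps are derived from this incorrect expression, so the error originates in Step 2.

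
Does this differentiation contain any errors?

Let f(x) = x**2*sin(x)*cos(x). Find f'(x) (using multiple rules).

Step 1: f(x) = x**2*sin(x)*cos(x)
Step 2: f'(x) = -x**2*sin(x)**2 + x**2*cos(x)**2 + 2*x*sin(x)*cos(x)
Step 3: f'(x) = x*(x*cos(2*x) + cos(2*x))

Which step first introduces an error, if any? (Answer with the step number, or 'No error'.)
Step 3

Step 3 is incorrect due to a wrong trig function.
The step shows: x*(x*cos(2*x) + cos(2*x))
The correct value should be: x*(x*cos(2*x) + sin(2*x))

Explanation: sin(2*x) was incorrectly written as cos(2*x): the term x*(x*cos(2*x) + sin(2*x)) was incorrectly written as x*(x*cos(2*x) + cos(2*x))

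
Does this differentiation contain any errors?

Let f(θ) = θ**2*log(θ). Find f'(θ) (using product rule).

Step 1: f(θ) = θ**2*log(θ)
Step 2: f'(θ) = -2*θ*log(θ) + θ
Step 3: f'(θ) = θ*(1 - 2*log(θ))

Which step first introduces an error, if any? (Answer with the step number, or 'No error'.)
Step 2

Step 2 is incorrect due to a sign flip.
The step shows: -2*θ*log(θ) + θ
The correct value should be: 2*θ*log(θ) + θ

Explanation: The sign of one term was flipped: the term 2*θ*log(θ) was incorrectly written as -2*θ*log(θ)
The later steps are derived from this incorrect expression, so the error originates in Step 2.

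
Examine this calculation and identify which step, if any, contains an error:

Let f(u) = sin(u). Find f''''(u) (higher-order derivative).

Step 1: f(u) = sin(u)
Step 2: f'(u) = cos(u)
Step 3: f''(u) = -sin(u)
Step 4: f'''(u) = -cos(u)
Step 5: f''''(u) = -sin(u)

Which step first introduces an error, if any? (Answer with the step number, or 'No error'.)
Step 5

Step 5 is incorrect due to a sign flip.
The step shows: -sin(u)
The correct value should be: sin(u)

Explanation: The sign of the whole expression was flipped: the term sin(u) was incorrectly written as -sin(u)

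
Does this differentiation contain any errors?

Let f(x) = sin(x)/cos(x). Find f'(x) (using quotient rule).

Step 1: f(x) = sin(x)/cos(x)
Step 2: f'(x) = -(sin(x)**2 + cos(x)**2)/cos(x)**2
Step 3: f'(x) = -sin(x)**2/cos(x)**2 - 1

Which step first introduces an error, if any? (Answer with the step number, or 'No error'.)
Step 2

Step 2 is incorrect due to a sign flip.
The step shows: -(sin(x)**2 + cos(x)**2)/cos(x)**2
The correct value should be: (sin(x)**2 + cos(x)**2)/cos(x)**2

Explanation: The sign of the whole expression was flipped: the term (sin(x)**2 + cos(x)**2)/cos(x)**2 was incorrectly written as -(sin(x)**2 + cos(x)**2)/cos(x)**2
The later steps are derived from this incorrect expression, so the error originates in Step 2.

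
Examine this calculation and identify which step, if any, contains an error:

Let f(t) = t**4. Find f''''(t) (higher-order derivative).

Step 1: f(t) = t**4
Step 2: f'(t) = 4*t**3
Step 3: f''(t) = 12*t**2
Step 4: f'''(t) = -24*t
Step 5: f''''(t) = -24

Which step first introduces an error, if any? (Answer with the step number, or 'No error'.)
Step 4

Step 4 is incorrect due to a sign flip.
The step shows: -24*t
The correct value should be: 24*t

Explanation: The sign of the whole expression was flipped: the term 24*t was incorrectly written as -24*t
The later steps are derived from this incorrect expression, so the error originates in Step 4.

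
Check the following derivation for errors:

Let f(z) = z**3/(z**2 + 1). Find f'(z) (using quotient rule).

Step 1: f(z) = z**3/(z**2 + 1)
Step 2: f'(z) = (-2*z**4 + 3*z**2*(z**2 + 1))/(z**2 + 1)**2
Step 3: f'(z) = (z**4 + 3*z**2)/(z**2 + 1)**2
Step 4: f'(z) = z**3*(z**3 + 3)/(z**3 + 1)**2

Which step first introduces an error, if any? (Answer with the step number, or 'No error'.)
Step 4

Step 4 is incorrect due to a wrong exponent.
The step shows: z**3*(z**3 + 3)/(z**3 + 1)**2
The correct value should be: z**2*(z**2 + 3)/(z**2 + 1)**2

Explanation: The exponent 2 on z was incorrectly written as 3: the term z**2*(z**2 + 3)/(z**2 + 1)**2 was incorrectly written as z**3*(z**3 + 3)/(z**3 + 1)**2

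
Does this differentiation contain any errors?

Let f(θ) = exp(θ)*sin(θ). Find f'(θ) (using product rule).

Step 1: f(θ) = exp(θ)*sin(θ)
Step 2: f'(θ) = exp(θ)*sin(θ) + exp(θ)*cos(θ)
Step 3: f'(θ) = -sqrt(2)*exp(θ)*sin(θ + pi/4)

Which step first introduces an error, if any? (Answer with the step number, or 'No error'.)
Step 3

Step 3 is incorrect due to a sign flip.
The step shows: -sqrt(2)*exp(θ)*sin(θ + pi/4)
The correct value should be: sqrt(2)*exp(θ)*sin(θ + pi/4)

Explanation: The sign of the whole expression was flipped: the term sqrt(2)*exp(θ)*sin(θ + pi/4) was incorrectly written as -sqrt(2)*exp(θ)*sin(θ + pi/4)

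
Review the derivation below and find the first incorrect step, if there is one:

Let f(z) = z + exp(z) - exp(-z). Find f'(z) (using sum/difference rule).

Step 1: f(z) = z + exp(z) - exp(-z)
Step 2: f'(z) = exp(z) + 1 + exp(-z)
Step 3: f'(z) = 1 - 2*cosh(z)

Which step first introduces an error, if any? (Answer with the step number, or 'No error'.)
Step 3

Step 3 is incorrect due to a sign flip.
The step shows: 1 - 2*cosh(z)
The correct value should be: 2*cosh(z) + 1

Explanation: The sign of one term was flipped: the term 2*cosh(z) was incorrectly written as -2*cosh(z)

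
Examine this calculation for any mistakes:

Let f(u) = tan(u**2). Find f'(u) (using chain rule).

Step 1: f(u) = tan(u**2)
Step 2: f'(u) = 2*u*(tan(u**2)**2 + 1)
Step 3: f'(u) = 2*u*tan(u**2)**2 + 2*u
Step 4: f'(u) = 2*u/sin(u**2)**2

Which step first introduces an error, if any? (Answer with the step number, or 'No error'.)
Step 4

Step 4 is incorrect due to a wrong trig function.
The step shows: 2*u/sin(u**2)**2
The correct value should be: 2*u/cos(u**2)**2

Explanation: cos(u**2) was incorrectly written as sin(u**2): the term 2*u/cos(u**2)**2 was incorrectly written as 2*u/sin(u**2)**2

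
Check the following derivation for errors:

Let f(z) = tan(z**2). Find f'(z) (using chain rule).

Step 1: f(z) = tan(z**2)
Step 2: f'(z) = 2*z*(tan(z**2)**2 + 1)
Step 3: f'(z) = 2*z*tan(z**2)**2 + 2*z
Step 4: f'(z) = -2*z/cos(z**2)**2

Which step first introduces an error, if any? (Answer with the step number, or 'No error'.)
Step 4

Step 4 is incorrect due to a sign flip.
The step shows: -2*z/cos(z**2)**2
The correct value should be: 2*z/cos(z**2)**2

Explanation: The sign of the whole expression was flipped: the term 2*z/cos(z**2)**2 was incorrectly written as -2*z/cos(z**2)**2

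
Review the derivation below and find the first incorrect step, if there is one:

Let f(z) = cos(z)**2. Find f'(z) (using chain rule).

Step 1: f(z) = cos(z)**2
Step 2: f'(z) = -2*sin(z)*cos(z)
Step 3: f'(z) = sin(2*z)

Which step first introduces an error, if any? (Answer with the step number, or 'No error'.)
Step 3

Step 3 is incorrect due to a sign flip.
The step shows: sin(2*z)
The correct value should be: -sin(2*z)

Explanation: The sign of the whole expression was flipped: the term -sin(2*z) was incorrectly written as sin(2*z)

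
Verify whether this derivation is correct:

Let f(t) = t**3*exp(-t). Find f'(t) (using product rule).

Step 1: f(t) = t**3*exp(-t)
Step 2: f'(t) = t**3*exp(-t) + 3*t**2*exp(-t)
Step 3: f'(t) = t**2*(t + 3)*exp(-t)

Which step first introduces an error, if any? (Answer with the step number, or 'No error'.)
Step 2

Step 2 is incorrect due to a sign flip.
The step shows: t**3*exp(-t) + 3*t**2*exp(-t)
The correct value should be: -t**3*exp(-t) + 3*t**2*exp(-t)

Explanation: The sign of one term was flipped: the term -t**3*exp(-t) was incorrectly written as t**3*exp(-t)
The later steps are derived from this incorrect expression, so the error originates in Step 2.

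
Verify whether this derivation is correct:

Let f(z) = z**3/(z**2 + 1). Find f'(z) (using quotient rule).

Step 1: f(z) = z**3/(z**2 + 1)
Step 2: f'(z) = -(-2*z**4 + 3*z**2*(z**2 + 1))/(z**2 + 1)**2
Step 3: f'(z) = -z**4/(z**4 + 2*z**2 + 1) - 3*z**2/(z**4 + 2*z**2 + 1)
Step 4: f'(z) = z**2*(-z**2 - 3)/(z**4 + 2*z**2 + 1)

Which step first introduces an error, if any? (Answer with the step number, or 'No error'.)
Step 2

Step 2 is incorrect due to a sign flip.
The step shows: -(-2*z**4 + 3*z**2*(z**2 + 1))/(z**2 + 1)**2
The correct value should be: (-2*z**4 + 3*z**2*(z**2 + 1))/(z**2 + 1)**2

Explanation: The sign of the whole expression was flipped: the term (-2*z**4 + 3*z**2*(z**2 + 1))/(z**2 + 1)**2 was incorrectly written as -(-2*z**4 + 3*z**2*(z**2 + 1))/(z**2 + 1)**2
The later steps are derived from this incorrect expression, so the error originates in Step 2.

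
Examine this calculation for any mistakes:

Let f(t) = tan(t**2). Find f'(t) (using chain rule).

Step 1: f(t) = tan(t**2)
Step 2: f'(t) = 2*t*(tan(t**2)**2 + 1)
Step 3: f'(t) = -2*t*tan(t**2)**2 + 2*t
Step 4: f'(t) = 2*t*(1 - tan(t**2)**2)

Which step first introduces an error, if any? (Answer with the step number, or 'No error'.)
Step 3

Step 3 is incorrect due to a sign flip.
The step shows: -2*t*tan(t**2)**2 + 2*t
The correct value should be: 2*t*tan(t**2)**2 + 2*t

Explanation: The sign of one term was flipped: the term 2*t*tan(t**2)**2 was incorrectly written as -2*t*tan(t**2)**2
The later steps are derived from this incorrect expression, so the error originates in Step 3.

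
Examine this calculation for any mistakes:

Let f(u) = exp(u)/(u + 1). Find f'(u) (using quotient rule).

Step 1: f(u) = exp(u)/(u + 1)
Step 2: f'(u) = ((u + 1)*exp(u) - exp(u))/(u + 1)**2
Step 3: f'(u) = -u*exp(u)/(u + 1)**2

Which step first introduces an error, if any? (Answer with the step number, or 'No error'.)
Step 3

Step 3 is incorrect due to a sign flip.
The step shows: -u*exp(u)/(u + 1)**2
The correct value should be: u*exp(u)/(u + 1)**2

Explanation: The sign of the whole expression was flipped: the term u*exp(u)/(u + 1)**2 was incorrectly written as -u*exp(u)/(u + 1)**2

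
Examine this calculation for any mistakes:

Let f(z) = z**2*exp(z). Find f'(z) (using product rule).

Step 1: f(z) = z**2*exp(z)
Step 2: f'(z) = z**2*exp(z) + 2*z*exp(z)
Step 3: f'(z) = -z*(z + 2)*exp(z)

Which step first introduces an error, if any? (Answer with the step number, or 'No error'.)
Step 3

Step 3 is incorrect due to a sign flip.
The step shows: -z*(z + 2)*exp(z)
The correct value should be: z*(z + 2)*exp(z)

Explanation: The sign of the whole expression was flipped: the term z*(z + 2)*exp(z) was incorrectly written as -z*(z + 2)*exp(z)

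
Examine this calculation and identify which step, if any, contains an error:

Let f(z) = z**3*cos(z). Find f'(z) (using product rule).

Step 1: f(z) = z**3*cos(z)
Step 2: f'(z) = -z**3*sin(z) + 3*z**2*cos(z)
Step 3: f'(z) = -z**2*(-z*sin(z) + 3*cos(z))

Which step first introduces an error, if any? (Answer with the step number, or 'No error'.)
Step 3

Step 3 is incorrect due to a sign flip.
The step shows: -z**2*(-z*sin(z) + 3*cos(z))
The correct value should be: z**2*(-z*sin(z) + 3*cos(z))

Explanation: The sign of the whole expression was flipped: the term z**2*(-z*sin(z) + 3*cos(z)) was incorrectly written as -z**2*(-z*sin(z) + 3*cos(z))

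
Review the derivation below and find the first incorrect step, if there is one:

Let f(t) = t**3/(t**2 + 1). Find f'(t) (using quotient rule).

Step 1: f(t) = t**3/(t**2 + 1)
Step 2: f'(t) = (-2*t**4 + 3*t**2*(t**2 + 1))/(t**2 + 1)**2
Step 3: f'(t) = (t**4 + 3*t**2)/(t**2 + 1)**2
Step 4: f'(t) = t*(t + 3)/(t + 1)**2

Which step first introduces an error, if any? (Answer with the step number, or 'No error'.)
Step 4

Step 4 is incorrect due to a wrong exponent.
The step shows: t*(t + 3)/(t + 1)**2
The correct value should be: t**2*(t**2 + 3)/(t**2 + 1)**2

Explanation: The exponent 2 on t was incorrectly written as 1: the term t**2*(t**2 + 3)/(t**2 + 1)**2 was incorrectly written as t*(t + 3)/(t + 1)**2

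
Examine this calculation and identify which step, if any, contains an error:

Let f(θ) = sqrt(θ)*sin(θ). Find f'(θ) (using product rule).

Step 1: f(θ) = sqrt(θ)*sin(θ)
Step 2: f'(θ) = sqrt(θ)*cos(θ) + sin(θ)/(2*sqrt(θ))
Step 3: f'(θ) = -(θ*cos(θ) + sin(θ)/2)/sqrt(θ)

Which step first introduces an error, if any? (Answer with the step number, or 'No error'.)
Step 3

Step 3 is incorrect due to a sign flip.
The step shows: -(θ*cos(θ) + sin(θ)/2)/sqrt(θ)
The correct value should be: (θ*cos(θ) + sin(θ)/2)/sqrt(θ)

Explanation: The sign of the whole expression was flipped: the term (θ*cos(θ) + sin(θ)/2)/sqrt(θ) was incorrectly written as -(θ*cos(θ) + sin(θ)/2)/sqrt(θ)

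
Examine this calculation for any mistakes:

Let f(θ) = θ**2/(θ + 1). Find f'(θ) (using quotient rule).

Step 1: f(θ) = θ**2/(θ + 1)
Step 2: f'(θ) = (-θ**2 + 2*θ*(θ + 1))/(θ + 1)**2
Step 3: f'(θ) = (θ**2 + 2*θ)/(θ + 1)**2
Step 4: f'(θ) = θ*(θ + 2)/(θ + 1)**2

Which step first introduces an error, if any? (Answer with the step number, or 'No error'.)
No error

All steps in this derivation are correct.
The final answer f'(θ) = θ*(θ + 2)/(θ + 1)**2 is valid.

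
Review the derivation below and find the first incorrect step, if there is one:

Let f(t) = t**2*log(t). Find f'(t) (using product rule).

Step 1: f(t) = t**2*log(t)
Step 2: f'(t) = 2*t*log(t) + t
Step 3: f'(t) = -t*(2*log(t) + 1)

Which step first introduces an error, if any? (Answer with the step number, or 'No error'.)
Step 3

Step 3 is incorrect due to a sign flip.
The step shows: -t*(2*log(t) + 1)
The correct value should be: t*(2*log(t) + 1)

Explanation: The sign of the whole expression was flipped: the term t*(2*log(t) + 1) was incorrectly written as -t*(2*log(t) + 1)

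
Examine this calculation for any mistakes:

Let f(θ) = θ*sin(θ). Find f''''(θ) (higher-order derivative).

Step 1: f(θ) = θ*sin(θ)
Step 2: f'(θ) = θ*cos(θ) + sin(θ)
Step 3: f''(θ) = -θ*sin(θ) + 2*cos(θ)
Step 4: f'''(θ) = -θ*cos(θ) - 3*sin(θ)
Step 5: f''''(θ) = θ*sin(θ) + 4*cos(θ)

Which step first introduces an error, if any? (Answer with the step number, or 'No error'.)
Step 5

Step 5 is incorrect due to a sign flip.
The step shows: θ*sin(θ) + 4*cos(θ)
The correct value should be: θ*sin(θ) - 4*cos(θ)

Explanation: The sign of one term was flipped: the term -4*cos(θ) was incorrectly written as 4*cos(θ)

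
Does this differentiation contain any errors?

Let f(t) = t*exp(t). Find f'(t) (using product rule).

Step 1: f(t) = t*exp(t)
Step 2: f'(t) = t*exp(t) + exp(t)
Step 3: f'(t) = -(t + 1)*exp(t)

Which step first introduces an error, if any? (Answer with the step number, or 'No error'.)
Step 3

Step 3 is incorrect due to a sign flip.
The step shows: -(t + 1)*exp(t)
The correct value should be: (t + 1)*exp(t)

Explanation: The sign of the whole expression was flipped: the term (t + 1)*exp(t) was incorrectly written as -(t + 1)*exp(t)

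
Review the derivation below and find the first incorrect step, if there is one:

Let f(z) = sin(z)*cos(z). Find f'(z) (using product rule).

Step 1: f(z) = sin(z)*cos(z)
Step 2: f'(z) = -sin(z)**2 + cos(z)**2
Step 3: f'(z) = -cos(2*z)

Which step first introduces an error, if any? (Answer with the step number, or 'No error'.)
Step 3

Step 3 is incorrect due to a sign flip.
The step shows: -cos(2*z)
The correct value should be: cos(2*z)

Explanation: The sign of the whole expression was flipped: the term cos(2*z) was incorrectly written as -cos(2*z)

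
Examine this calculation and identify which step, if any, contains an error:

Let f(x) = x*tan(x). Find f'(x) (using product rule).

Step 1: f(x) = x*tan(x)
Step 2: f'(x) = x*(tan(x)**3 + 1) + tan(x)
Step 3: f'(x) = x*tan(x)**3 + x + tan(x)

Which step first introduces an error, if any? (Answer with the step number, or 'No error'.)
Step 2

Step 2 is incorrect due to a wrong exponent.
The step shows: x*(tan(x)**3 + 1) + tan(x)
The correct value should be: x*(tan(x)**2 + 1) + tan(x)

Explanation: The exponent 2 on tan(x) was incorrectly written as 3: the term x*(tan(x)**2 + 1) was incorrectly written as x*(tan(x)**3 + 1)
The later steps are derived from this incorrect expression, so the error originates in Step 2.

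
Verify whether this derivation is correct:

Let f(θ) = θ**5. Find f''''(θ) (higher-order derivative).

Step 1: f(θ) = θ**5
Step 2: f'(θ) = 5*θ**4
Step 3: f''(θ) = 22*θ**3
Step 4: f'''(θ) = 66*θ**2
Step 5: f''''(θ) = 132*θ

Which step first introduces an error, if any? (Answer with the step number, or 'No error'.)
Step 3

Step 3 is incorrect due to a wrong coefficient.
The step shows: 22*θ**3
The correct value should be: 20*θ**3

Explanation: The coefficient 20 was incorrectly written as 22: the term 20*θ**3 was incorrectly written as 22*θ**3
The later steps are derived from this incorrect expression, so the error originates in Step 3.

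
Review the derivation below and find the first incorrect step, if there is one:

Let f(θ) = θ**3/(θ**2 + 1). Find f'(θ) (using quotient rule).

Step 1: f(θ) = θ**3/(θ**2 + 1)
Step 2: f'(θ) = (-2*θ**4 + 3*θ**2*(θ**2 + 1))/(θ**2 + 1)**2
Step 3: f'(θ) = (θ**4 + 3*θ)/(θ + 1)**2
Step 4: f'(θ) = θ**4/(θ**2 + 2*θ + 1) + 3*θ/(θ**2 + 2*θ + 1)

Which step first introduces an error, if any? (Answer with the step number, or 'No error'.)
Step 3

Step 3 is incorrect due to a wrong exponent.
The step shows: (θ**4 + 3*θ)/(θ + 1)**2
The correct value should be: (θ**4 + 3*θ**2)/(θ**2 + 1)**2

Explanation: The exponent 2 on θ was incorrectly written as 1: the term (θ**4 + 3*θ**2)/(θ**2 + 1)**2 was incorrectly written as (θ**4 + 3*θ)/(θ + 1)**2
The later steps are derived from this incorrect expression, so the error originates in Step 3.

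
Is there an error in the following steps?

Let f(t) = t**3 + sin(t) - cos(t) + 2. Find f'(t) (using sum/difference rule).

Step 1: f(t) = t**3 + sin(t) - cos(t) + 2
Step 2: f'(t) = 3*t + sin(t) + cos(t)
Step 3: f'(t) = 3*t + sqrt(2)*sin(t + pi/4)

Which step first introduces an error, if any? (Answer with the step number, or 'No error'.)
Step 2

Step 2 is incorrect due to a wrong exponent.
The step shows: 3*t + sin(t) + cos(t)
The correct value should be: 3*t**2 + sin(t) + cos(t)

Explanation: The exponent 2 on t was incorrectly written as 1: the term 3*t**2 was incorrectly written as 3*t
The later steps are derived from this incorrect expression, so the error originates in Step 2.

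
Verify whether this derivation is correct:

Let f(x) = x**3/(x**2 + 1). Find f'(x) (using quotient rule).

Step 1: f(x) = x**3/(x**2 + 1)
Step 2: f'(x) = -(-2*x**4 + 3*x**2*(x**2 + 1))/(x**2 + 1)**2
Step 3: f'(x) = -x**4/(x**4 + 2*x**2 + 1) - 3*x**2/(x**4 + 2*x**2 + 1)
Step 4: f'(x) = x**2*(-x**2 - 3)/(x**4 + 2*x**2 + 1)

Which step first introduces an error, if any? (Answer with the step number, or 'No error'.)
Step 2

Step 2 is incorrect due to a sign flip.
The step shows: -(-2*x**4 + 3*x**2*(x**2 + 1))/(x**2 + 1)**2
The correct value should be: (-2*x**4 + 3*x**2*(x**2 + 1))/(x**2 + 1)**2

Explanation: The sign of the whole expression was flipped: the term (-2*x**4 + 3*x**2*(x**2 + 1))/(x**2 + 1)**2 was incorrectly written as -(-2*x**4 + 3*x**2*(x**2 + 1))/(x**2 + 1)**2
The later steps are derived from this incorrect expression, so the error originates in Step 2.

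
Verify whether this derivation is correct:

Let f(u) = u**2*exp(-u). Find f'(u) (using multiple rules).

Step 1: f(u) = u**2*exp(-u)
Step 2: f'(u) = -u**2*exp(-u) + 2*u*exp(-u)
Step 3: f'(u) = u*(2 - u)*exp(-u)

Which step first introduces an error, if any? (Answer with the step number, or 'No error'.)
No error

All steps in this derivation are correct.
The final answer f'(u) = u*(2 - u)*exp(-u) is valid.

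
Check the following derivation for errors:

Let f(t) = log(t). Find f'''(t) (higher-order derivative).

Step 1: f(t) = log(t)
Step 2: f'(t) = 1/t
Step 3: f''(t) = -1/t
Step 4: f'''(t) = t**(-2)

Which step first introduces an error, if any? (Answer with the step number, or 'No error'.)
Step 3

Step 3 is incorrect due to a wrong exponent.
The step shows: -1/t
The correct value should be: -1/t**2

Explanation: The exponent -2 on t was incorrectly written as -1: the term -1/t**2 was incorrectly written as -1/t
The later steps are derived from this incorrect expression, so the error originates in Step 3.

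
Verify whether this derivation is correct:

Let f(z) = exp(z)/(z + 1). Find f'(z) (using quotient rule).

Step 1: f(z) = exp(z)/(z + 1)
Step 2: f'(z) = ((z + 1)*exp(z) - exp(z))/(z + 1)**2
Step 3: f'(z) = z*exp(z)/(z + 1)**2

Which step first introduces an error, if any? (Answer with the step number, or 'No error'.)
No error

All steps in this derivation are correct.
The final answer f'(z) = z*exp(z)/(z + 1)**2 is valid.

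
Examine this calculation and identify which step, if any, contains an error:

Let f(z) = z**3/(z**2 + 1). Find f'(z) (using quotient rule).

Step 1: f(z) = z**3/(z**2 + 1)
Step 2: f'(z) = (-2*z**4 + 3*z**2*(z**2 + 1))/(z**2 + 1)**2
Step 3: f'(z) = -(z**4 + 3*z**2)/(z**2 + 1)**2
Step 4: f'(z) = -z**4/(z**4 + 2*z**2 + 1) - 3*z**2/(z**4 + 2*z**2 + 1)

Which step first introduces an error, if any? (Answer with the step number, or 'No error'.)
Step 3

Step 3 is incorrect due to a sign flip.
The step shows: -(z**4 + 3*z**2)/(z**2 + 1)**2
The correct value should be: (z**4 + 3*z**2)/(z**2 + 1)**2

Explanation: The sign of the whole expression was flipped: the term (z**4 + 3*z**2)/(z**2 + 1)**2 was incorrectly written as -(z**4 + 3*z**2)/(z**2 + 1)**2
The later steps are derived from this incorrect expression, so the error originates in Step 3.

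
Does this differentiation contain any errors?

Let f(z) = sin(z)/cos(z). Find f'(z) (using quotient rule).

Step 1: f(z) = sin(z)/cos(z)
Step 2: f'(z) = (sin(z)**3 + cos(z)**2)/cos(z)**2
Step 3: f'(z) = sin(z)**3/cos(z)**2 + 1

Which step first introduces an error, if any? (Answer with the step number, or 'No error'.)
Step 2

Step 2 is incorrect due to a wrong exponent.
The step shows: (sin(z)**3 + cos(z)**2)/cos(z)**2
The correct value should be: (sin(z)**2 + cos(z)**2)/cos(z)**2

Explanation: The exponent 2 on sin(z) was incorrectly written as 3: the term (sin(z)**2 + cos(z)**2)/cos(z)**2 was incorrectly written as (sin(z)**3 + cos(z)**2)/cos(z)**2
The later steps are derived from this incorrect expression, so the error originates in Step 2.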